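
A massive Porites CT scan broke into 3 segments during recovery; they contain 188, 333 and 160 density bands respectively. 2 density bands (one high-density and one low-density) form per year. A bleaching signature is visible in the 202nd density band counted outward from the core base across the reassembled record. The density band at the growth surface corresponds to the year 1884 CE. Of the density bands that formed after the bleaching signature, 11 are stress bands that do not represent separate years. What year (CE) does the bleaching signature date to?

1650 CE

Total density bands = 188 + 333 + 160 = 681.
681 − 202 = 479 density bands lie beyond the bleaching signature toward the growth surface.
479 − 11 false = 468 true density bands after the bleaching signature.
With 2 density bands per year, 468 / 2 = 234 years.
The density band at the growth surface is 1884 CE, so the bleaching signature dates to 1884 − 234 = 1650 CE.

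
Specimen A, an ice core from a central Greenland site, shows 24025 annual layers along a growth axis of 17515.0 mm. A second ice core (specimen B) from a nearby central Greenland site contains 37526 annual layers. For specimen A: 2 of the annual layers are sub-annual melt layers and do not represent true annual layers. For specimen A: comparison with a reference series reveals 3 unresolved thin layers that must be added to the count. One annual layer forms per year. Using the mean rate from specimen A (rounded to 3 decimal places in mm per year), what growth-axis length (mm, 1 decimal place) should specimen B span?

27356.5 mm

Specimen A: adjusted count: 24025 − 2 + 3 = 24026 annual layers.
A: Mean rate = 17515.0 mm / 24026 years ≈ 0.729 mm/year.
B's length ≈ 0.729 × 37526 = 27356.5 mm.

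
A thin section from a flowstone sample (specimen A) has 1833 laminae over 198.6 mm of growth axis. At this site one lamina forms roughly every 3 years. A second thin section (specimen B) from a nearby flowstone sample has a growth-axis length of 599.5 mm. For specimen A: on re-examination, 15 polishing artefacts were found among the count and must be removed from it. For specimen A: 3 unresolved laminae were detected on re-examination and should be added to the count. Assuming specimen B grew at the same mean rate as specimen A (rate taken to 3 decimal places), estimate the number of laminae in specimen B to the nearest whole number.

5551 laminae

Specimen A: correcting the raw count gives 1833 − 15 + 3 = 1821 true laminae.
Specimen A: 1821 laminae at 3 years each span 1821 × 3 = 5463 years.
A: Mean rate = 198.6 mm / 5463 years ≈ 0.036 mm per year.
B spans 599.5 / 0.036 = 16652.78 years; at 3 years per lamina that is 16652.78 / 3 ≈ 5551 laminae.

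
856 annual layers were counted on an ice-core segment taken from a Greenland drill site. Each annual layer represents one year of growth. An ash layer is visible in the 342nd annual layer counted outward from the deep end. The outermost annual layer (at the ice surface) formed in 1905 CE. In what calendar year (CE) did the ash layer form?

1391 CE

The ash layer sits at annual layer 342 from the deep end, so 856 − 342 = 514 annual layers formed after it.
1905 − 514 = 1391 CE.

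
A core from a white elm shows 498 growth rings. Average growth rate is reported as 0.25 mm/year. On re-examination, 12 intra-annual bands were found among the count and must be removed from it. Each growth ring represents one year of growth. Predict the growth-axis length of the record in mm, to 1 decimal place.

121.5 mm

Correcting the raw count gives 498 − 12 = 486 true growth rings.
486 years at 0.25 mm/year gives 0.25 × 486 = 121.5 mm.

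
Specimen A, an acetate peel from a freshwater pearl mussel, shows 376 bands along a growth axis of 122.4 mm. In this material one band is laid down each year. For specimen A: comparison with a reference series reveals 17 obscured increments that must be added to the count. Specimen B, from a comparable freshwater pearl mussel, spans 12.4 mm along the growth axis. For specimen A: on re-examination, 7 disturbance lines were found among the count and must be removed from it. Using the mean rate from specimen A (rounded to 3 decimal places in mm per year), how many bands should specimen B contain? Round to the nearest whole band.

39 bands

Specimen A: adjusted count: 376 − 7 + 17 = 386 bands.
A: 122.4 mm over 386 years gives 122.4 / 386 ≈ 0.317 mm/yr.
For B, 12.4 / 0.317 = 39.12 years ≈ 39 bands.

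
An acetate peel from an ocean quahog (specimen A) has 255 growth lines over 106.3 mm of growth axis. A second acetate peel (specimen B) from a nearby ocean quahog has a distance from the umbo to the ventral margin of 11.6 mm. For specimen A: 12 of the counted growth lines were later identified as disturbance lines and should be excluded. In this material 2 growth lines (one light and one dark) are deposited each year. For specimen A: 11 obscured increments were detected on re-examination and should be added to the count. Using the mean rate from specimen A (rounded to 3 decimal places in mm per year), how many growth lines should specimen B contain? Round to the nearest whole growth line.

Specimen A: adjusted count: 255 − 12 + 11 = 254 growth lines.
Specimen A: dividing by 2 growth lines per year: 254 / 2 = 127 years.
A: 106.3 mm over 127 years gives 106.3 / 127 ≈ 0.837 mm/year.
B spans 11.6 / 0.837 = 13.86 years; at 2 growth lines per year that is 13.86 × 2 ≈ 28 growth lines.

28 growth lines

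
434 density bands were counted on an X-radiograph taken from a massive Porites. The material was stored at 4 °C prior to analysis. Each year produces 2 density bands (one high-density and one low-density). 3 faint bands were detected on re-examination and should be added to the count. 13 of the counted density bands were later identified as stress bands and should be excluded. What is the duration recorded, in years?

212 years

Adjusted count: 434 − 13 + 3 = 424 density bands.
424 density bands at 2 per year is 424 / 2 = 212 years.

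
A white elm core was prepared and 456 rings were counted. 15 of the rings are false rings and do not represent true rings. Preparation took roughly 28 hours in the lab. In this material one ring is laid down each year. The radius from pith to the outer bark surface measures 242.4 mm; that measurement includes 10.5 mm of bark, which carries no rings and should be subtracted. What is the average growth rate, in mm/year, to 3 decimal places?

0.526 mm/year

True ring count = 456 − 15 = 441.
Removing the 10.5 mm offcut leaves 242.4 − 10.5 = 231.9 mm.
Mean rate = 231.9 mm / 441 years ≈ 0.526 mm/year.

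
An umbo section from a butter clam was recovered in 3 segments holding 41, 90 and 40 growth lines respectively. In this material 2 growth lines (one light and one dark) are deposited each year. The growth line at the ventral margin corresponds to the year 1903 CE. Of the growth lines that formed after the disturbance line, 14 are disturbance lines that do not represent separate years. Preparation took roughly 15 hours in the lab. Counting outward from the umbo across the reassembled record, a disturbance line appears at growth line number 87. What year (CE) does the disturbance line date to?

1868 CE

Total growth lines = 41 + 90 + 40 = 171.
The disturbance line sits at growth line 87 from the umbo, so 171 − 87 = 84 growth lines formed after it.
Removing the 14 false growth lines leaves 84 − 14 = 70 true growth lines beyond the disturbance line.
Dividing by 2 growth lines per year: 70 / 2 = 35 years.
Counting back 35 years from 1903 CE places the disturbance line in 1903 − 35 = 1868 CE.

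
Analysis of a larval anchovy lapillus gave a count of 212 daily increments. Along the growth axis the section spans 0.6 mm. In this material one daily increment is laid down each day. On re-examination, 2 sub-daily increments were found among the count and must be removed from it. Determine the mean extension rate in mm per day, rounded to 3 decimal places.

0.003 mm per day

Correcting the raw count gives 212 − 2 = 210 true daily increments.
0.6 mm over 210 days gives 0.6 / 210 ≈ 0.003 mm per day.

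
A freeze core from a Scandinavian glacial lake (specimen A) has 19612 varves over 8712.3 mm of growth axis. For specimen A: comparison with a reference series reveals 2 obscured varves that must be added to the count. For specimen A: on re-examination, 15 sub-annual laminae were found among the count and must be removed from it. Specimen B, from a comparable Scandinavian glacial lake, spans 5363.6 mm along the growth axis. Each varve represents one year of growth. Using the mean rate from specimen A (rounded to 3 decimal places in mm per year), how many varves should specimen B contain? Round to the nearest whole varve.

12053 varves

Specimen A: correcting the raw count gives 19612 − 15 + 2 = 19599 true varves.
A: Mean rate = 8712.3 mm / 19599 years ≈ 0.445 mm/year.
For B, 5363.6 / 0.445 = 12053.03 years ≈ 12053 varves.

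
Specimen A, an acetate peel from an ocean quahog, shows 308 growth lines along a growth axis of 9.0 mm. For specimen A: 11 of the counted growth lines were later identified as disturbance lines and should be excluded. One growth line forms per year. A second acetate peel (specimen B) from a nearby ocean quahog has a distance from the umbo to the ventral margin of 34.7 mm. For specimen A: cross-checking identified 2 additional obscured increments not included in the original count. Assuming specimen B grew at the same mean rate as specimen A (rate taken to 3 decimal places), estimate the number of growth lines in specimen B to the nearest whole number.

Specimen A: correcting the raw count gives 308 − 11 + 2 = 299 true growth lines.
A: Mean rate = 9.0 mm / 299 years ≈ 0.030 mm/yr.
Specimen B: 34.7 mm / 0.030 mm per year = 1156.67 years ≈ 1157 growth lines.

1157 growth lines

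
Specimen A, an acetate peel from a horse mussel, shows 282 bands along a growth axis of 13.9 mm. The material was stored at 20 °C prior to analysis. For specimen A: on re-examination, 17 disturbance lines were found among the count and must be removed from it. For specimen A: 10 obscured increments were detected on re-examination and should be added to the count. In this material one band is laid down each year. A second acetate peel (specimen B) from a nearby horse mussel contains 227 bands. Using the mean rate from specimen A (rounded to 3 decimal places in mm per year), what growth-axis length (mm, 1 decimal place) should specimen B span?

11.6 mm

Specimen A: adjusted count: 282 − 17 + 10 = 275 bands.
A: 13.9 mm over 275 years gives 13.9 / 275 ≈ 0.051 mm/yr.
Length of B = 0.051 × 227 = 11.6 mm.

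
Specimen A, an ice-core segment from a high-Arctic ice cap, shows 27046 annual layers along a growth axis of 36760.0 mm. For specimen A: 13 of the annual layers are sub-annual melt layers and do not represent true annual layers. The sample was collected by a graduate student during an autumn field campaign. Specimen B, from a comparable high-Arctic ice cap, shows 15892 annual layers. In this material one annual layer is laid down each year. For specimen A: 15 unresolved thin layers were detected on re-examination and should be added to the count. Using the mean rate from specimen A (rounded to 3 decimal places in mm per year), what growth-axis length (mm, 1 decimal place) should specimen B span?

Specimen A: correcting the raw count gives 27046 − 13 + 15 = 27048 true annual layers.
A: Mean rate = 36760.0 mm / 27048 years ≈ 1.359 mm/year.
For B, 1.359 mm/year × 15892 years = 21597.2 mm.

21597.2 mm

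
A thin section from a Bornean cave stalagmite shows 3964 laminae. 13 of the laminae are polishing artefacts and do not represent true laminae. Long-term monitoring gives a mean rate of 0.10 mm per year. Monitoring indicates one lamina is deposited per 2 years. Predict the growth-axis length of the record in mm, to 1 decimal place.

True lamina count = 3964 − 13 = 3951.
At 2 years per lamina, 3951 × 2 = 7902 years.
Predicted length = 0.10 mm/year × 7902 years = 790.2 mm.

790.2 mm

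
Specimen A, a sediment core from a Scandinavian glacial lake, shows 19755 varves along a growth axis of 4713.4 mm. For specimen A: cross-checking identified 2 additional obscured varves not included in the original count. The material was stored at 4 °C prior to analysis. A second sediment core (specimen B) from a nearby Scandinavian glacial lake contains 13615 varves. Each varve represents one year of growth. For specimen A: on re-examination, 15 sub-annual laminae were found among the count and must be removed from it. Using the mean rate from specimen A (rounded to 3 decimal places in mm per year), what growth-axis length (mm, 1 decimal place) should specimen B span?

Specimen A: correcting the raw count gives 19755 − 15 + 2 = 19742 true varves.
A: Extension rate ≈ 4713.4 / 19742 = 0.239 mm/year.
B's length ≈ 0.239 × 13615 = 3254.0 mm.

3254.0 mm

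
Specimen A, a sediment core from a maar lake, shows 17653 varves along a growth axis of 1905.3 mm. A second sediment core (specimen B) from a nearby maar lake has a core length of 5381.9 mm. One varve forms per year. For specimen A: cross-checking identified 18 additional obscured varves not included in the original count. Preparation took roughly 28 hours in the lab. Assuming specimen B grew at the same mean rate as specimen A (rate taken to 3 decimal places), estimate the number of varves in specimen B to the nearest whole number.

49832 varves

Specimen A: correcting the raw count gives 17653 + 18 = 17671 true varves.
A: 1905.3 mm over 17671 years gives 1905.3 / 17671 ≈ 0.108 mm/year.
B spans 5381.9 / 0.108 = 49832.41 years ≈ 49832 varves.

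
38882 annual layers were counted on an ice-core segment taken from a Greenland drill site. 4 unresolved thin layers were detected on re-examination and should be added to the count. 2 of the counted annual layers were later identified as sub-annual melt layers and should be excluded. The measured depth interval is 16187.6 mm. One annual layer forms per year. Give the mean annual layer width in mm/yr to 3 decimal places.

0.416 mm/yr

Adjusted count: 38882 − 2 + 4 = 38884 annual layers.
Mean rate = 16187.6 mm / 38884 years ≈ 0.416 mm/yr.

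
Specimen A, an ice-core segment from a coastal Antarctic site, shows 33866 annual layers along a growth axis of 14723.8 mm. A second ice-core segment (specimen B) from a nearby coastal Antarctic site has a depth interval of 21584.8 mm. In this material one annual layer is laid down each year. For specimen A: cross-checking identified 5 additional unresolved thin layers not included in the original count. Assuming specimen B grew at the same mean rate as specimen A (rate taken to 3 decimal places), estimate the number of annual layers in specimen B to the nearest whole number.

Specimen A: true annual layer count = 33866 + 5 = 33871.
A: Mean rate = 14723.8 mm / 33871 years ≈ 0.435 mm/year.
Specimen B: 21584.8 mm / 0.435 mm per year = 49620.23 years ≈ 49620 annual layers.

49620 annual layers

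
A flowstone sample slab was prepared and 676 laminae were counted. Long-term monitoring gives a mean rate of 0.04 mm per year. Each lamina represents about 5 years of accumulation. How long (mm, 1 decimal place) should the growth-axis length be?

Multiplying by 5 years per lamina: 676 × 5 = 3380 years.
Predicted length = 0.04 mm/year × 3380 years = 135.2 mm.

135.2 mm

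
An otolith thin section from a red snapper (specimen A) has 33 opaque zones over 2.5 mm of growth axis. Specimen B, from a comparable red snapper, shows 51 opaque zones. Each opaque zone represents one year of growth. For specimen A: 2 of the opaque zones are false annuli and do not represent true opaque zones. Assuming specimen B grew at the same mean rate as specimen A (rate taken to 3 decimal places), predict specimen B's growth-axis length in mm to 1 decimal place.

Specimen A: adjusted count: 33 − 2 = 31 opaque zones.
A: Extension rate ≈ 2.5 / 31 = 0.081 mm/yr.
B's length ≈ 0.081 × 51 = 4.1 mm.

4.1 mm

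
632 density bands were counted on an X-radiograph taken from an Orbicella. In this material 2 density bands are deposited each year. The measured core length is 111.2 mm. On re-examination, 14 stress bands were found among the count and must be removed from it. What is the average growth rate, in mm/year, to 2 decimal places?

After corrections the count is 632 − 14 = 618 density bands.
With 2 density bands per year, 618 / 2 = 309 years.
Mean rate = 111.2 mm / 309 years ≈ 0.36 mm/year.

0.36 mm/year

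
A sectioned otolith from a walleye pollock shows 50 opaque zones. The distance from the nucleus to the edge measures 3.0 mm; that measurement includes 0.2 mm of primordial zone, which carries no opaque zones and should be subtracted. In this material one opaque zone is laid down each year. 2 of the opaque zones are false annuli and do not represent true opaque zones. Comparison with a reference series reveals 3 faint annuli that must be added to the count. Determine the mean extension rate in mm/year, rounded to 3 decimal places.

0.055 mm/year

After corrections the count is 50 − 2 + 3 = 51 opaque zones.
Removing the 0.2 mm offcut leaves 3.0 − 0.2 = 2.8 mm.
Extension rate ≈ 2.8 / 51 = 0.055 mm/year.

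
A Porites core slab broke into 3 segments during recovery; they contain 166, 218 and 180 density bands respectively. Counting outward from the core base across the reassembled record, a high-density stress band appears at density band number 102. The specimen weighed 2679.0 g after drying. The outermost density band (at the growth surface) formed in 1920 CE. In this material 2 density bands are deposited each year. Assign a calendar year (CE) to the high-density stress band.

1689 CE

Total density bands = 166 + 218 + 180 = 564.
The high-density stress band sits at density band 102 from the core base, so 564 − 102 = 462 density bands formed after it.
With 2 density bands per year, 462 / 2 = 231 years.
1920 − 231 = 1689 CE.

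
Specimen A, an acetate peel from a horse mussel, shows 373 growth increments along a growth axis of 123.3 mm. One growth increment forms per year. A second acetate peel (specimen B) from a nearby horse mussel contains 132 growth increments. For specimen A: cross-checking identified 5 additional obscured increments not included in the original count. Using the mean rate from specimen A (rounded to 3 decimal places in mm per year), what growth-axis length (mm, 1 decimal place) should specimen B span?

Specimen A: correcting the raw count gives 373 + 5 = 378 true growth increments.
A: Extension rate ≈ 123.3 / 378 = 0.326 mm per year.
Length of B = 0.326 × 132 = 43.0 mm.

43.0 mm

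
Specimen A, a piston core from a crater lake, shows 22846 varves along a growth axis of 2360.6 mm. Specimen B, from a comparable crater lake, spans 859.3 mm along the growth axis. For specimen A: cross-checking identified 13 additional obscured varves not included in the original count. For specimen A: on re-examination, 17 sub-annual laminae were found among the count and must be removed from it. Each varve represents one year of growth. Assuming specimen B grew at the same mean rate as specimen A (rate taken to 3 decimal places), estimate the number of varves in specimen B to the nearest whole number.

8343 varves

Specimen A: adjusted count: 22846 − 17 + 13 = 22842 varves.
A: 2360.6 mm over 22842 years gives 2360.6 / 22842 ≈ 0.103 mm per year.
For B, 859.3 / 0.103 = 8342.72 years ≈ 8343 varves.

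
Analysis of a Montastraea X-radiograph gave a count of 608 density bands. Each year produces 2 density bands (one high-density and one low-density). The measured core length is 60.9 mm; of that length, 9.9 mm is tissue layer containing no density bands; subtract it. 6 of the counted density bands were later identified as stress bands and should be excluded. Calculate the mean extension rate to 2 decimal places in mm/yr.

0.17 mm/yr

After corrections the count is 608 − 6 = 602 density bands.
Dividing by 2 density bands per year: 602 / 2 = 301 years.
Net length = 60.9 − 9.9 = 51.0 mm.
Extension rate ≈ 51.0 / 301 = 0.17 mm/yr.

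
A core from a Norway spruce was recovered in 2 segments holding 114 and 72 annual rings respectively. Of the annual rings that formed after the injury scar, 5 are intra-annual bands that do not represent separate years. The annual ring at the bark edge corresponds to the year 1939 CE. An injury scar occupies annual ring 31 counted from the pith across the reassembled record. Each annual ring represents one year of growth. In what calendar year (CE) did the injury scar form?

Total annual rings = 114 + 72 = 186.
The injury scar sits at annual ring 31 from the pith, so 186 − 31 = 155 annual rings formed after it.
Removing the 5 false annual rings leaves 155 − 5 = 150 true annual rings beyond the injury scar.
The annual ring at the bark edge is 1939 CE, so the injury scar dates to 1939 − 150 = 1789 CE.

1789 CE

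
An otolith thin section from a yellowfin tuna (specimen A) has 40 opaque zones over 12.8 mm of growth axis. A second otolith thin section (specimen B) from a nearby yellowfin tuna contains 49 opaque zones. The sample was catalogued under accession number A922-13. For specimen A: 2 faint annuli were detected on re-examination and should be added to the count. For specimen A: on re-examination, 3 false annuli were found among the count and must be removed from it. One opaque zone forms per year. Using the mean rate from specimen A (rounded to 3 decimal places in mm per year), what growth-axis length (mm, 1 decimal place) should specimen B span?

Specimen A: correcting the raw count gives 40 − 3 + 2 = 39 true opaque zones.
A: Extension rate ≈ 12.8 / 39 = 0.328 mm/year.
For B, 0.328 mm/year × 49 years = 16.1 mm.

16.1 mm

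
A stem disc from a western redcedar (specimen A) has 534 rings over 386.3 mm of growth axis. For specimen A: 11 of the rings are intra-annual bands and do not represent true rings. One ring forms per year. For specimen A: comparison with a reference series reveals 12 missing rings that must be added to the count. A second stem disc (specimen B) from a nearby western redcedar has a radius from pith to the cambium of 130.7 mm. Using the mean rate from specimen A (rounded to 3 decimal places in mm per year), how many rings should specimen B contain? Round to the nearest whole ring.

Specimen A: correcting the raw count gives 534 − 11 + 12 = 535 true rings.
A: Mean rate = 386.3 mm / 535 years ≈ 0.722 mm/year.
B spans 130.7 / 0.722 = 181.02 years ≈ 181 rings.

181 rings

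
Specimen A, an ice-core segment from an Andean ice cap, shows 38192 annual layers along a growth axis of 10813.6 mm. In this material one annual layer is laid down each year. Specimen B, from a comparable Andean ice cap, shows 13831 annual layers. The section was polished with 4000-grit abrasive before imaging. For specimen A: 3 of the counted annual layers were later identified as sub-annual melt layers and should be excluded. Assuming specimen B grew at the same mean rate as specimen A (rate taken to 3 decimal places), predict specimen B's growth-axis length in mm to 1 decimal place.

Specimen A: true annual layer count = 38192 − 3 = 38189.
A: 10813.6 mm over 38189 years gives 10813.6 / 38189 ≈ 0.283 mm/year.
B's length ≈ 0.283 × 13831 = 3914.2 mm.

3914.2 mm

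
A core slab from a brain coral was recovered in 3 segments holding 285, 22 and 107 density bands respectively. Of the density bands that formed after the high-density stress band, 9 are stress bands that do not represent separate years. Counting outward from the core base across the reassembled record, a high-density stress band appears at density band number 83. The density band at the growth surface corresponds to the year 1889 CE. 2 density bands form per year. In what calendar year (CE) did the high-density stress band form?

Total density bands = 285 + 22 + 107 = 414.
Between density band 83 and the growth surface there are 414 − 83 = 331 density bands.
Removing the 9 false density bands leaves 331 − 9 = 322 true density bands beyond the high-density stress band.
Dividing by 2 density bands per year: 322 / 2 = 161 years.
1889 − 161 = 1728 CE.

1728 CE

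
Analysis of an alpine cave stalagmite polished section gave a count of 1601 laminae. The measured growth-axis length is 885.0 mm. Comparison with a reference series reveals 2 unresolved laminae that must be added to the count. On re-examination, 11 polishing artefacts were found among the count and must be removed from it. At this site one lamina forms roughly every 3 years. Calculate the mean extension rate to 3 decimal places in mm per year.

Correcting the raw count gives 1601 − 11 + 2 = 1592 true laminae.
Multiplying by 3 years per lamina: 1592 × 3 = 4776 years.
Extension rate ≈ 885.0 / 4776 = 0.185 mm per year.

0.185 mm per year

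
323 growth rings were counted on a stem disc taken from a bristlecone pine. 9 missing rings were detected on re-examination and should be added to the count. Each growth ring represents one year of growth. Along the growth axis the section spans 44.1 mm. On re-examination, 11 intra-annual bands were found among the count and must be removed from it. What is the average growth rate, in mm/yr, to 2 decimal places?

Adjusted count: 323 − 11 + 9 = 321 growth rings.
Mean rate = 44.1 mm / 321 years ≈ 0.14 mm/yr.

0.14 mm/yr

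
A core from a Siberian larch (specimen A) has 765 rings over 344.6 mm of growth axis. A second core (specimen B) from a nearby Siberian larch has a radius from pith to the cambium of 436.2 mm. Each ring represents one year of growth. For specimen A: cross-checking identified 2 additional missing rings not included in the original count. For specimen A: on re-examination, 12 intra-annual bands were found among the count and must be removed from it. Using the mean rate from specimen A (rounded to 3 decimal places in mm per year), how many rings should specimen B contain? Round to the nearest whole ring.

Specimen A: after corrections the count is 765 − 12 + 2 = 755 rings.
A: 344.6 mm over 755 years gives 344.6 / 755 ≈ 0.456 mm per year.
For B, 436.2 / 0.456 = 956.58 years ≈ 957 rings.

957 rings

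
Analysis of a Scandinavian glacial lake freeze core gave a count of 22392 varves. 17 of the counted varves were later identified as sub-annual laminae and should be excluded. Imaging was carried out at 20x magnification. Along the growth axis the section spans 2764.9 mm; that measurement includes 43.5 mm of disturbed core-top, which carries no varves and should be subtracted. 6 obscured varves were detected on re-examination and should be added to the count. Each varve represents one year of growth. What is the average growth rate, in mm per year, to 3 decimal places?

0.122 mm per year

Adjusted count: 22392 − 17 + 6 = 22381 varves.
Removing the 43.5 mm offcut leaves 2764.9 − 43.5 = 2721.4 mm.
2721.4 mm over 22381 years gives 2721.4 / 22381 ≈ 0.122 mm per year.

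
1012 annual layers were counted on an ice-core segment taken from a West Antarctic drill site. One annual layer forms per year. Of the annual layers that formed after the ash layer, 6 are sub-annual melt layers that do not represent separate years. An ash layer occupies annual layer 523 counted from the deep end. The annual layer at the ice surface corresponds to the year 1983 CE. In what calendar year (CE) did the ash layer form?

1500 CE

1012 − 523 = 489 annual layers lie beyond the ash layer toward the ice surface.
Removing the 6 false annual layers leaves 489 − 6 = 483 true annual layers beyond the ash layer.
The annual layer at the ice surface is 1983 CE, so the ash layer dates to 1983 − 483 = 1500 CE.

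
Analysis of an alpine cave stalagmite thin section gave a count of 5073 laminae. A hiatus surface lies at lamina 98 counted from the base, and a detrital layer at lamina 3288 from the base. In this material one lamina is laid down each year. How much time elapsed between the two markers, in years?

3288 − 98 = 3190 laminae lie between the two events.
At one lamina per year, 3190 years elapsed between them.

3190 years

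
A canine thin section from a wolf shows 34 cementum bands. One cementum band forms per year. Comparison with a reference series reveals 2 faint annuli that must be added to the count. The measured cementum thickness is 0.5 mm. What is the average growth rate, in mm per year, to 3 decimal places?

True cementum band count = 34 + 2 = 36.
Mean rate = 0.5 mm / 36 years ≈ 0.014 mm per year.

0.014 mm per year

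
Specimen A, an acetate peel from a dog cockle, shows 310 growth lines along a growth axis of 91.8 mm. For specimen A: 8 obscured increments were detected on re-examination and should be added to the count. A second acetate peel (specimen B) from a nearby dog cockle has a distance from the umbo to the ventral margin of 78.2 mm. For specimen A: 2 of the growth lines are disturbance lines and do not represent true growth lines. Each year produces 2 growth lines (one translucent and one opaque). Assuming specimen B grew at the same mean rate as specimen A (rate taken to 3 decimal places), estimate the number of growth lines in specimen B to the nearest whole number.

269 growth lines

Specimen A: correcting the raw count gives 310 − 2 + 8 = 316 true growth lines.
Specimen A: dividing by 2 growth lines per year: 316 / 2 = 158 years.
A: 91.8 mm over 158 years gives 91.8 / 158 ≈ 0.581 mm/year.
For B, 78.2 / 0.581 = 134.60 years; at 2 growth lines per year that is 134.60 × 2 ≈ 269 growth lines.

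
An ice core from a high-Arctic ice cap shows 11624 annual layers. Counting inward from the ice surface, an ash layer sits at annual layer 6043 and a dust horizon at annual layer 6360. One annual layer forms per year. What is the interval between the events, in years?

317 years

6360 − 6043 = 317 annual layers lie between the two events.
At one annual layer per year, 317 years elapsed between them.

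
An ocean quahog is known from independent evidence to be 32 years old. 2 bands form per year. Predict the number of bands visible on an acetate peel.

64 bands

Expected bands: 32 × 2 = 64.
So 64 bands should be present.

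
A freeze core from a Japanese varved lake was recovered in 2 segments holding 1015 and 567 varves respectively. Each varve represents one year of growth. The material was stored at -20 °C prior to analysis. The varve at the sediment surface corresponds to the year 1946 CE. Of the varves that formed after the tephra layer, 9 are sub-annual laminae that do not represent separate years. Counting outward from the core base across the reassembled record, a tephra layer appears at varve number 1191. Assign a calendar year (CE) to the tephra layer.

1564 CE

Total varves = 1015 + 567 = 1582.
1582 − 1191 = 391 varves lie beyond the tephra layer toward the sediment surface.
Removing the 9 false varves leaves 391 − 9 = 382 true varves beyond the tephra layer.
1946 − 382 = 1564 CE.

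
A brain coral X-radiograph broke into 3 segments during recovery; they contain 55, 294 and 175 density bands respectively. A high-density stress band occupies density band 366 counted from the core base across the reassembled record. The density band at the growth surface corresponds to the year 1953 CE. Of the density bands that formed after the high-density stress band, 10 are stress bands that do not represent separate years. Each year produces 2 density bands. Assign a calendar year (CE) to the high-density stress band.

1879 CE

Total density bands = 55 + 294 + 175 = 524.
The high-density stress band sits at density band 366 from the core base, so 524 − 366 = 158 density bands formed after it.
158 − 10 false = 148 true density bands after the high-density stress band.
148 density bands at 2 per year is 148 / 2 = 74 years.
Counting back 74 years from 1953 CE places the high-density stress band in 1953 − 74 = 1879 CE.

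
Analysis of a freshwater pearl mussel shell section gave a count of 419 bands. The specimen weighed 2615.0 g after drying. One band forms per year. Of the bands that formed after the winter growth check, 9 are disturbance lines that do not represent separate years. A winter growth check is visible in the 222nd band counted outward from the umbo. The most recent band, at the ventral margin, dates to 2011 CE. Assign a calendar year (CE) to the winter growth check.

1823 CE

Between band 222 and the ventral margin there are 419 − 222 = 197 bands.
Removing the 9 false bands leaves 197 − 9 = 188 true bands beyond the winter growth check.
2011 − 188 = 1823 CE.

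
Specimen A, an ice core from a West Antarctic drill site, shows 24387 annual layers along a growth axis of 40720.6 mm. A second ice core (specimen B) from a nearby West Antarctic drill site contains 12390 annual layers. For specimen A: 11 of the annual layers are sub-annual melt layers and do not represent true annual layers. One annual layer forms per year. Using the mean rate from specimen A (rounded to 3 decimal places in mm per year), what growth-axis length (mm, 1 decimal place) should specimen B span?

Specimen A: after corrections the count is 24387 − 11 = 24376 annual layers.
A: Extension rate ≈ 40720.6 / 24376 = 1.671 mm/yr.
For B, 1.671 mm/year × 12390 years = 20703.7 mm.

20703.7 mm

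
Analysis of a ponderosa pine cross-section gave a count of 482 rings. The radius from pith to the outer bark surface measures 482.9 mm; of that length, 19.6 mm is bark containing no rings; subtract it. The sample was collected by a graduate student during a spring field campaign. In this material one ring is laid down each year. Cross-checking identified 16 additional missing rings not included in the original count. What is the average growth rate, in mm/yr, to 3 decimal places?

0.930 mm/yr

True ring count = 482 + 16 = 498.
Net length = 482.9 − 19.6 = 463.3 mm.
Mean rate = 463.3 mm / 498 years ≈ 0.930 mm/yr.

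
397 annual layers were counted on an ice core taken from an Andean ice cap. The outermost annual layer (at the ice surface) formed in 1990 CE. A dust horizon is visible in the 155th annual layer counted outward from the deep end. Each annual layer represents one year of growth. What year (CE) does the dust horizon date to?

Between annual layer 155 and the ice surface there are 397 − 155 = 242 annual layers.
Counting back 242 years from 1990 CE places the dust horizon in 1990 − 242 = 1748 CE.

1748 CE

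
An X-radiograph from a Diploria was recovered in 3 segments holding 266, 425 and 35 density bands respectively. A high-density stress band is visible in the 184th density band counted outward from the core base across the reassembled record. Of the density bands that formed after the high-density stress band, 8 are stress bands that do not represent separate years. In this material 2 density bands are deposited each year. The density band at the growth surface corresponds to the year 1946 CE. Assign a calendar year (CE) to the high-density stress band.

1679 CE

Total density bands = 266 + 425 + 35 = 726.
Between density band 184 and the growth surface there are 726 − 184 = 542 density bands.
542 − 8 false = 534 true density bands after the high-density stress band.
534 density bands at 2 per year is 534 / 2 = 267 years.
The density band at the growth surface is 1946 CE, so the high-density stress band dates to 1946 − 267 = 1679 CE.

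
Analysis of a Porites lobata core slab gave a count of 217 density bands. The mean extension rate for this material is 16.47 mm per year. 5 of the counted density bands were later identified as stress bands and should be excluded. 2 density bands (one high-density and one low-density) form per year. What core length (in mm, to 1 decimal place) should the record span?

Correcting the raw count gives 217 − 5 = 212 true density bands.
With 2 density bands per year, 212 / 2 = 106 years.
Length ≈ 16.47 × 106 = 1745.8 mm.

1745.8 mm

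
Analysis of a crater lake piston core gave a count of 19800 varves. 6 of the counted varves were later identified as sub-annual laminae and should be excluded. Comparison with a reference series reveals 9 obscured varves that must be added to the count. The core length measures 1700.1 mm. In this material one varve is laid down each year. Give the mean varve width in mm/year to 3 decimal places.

Correcting the raw count gives 19800 − 6 + 9 = 19803 true varves.
Extension rate ≈ 1700.1 / 19803 = 0.086 mm/year.

0.086 mm/year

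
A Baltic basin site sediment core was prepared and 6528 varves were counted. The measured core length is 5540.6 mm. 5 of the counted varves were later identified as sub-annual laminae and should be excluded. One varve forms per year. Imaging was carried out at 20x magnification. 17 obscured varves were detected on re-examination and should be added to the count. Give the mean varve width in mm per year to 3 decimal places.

True varve count = 6528 − 5 + 17 = 6540.
5540.6 mm over 6540 years gives 5540.6 / 6540 ≈ 0.847 mm per year.

0.847 mm per year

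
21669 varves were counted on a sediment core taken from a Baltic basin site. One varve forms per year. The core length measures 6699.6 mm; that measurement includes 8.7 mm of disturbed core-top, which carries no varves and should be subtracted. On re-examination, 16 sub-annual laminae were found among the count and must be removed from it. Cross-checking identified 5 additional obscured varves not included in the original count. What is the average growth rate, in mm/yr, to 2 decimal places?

After corrections the count is 21669 − 16 + 5 = 21658 varves.
Net length = 6699.6 − 8.7 = 6690.9 mm.
Extension rate ≈ 6690.9 / 21658 = 0.31 mm/yr.

0.31 mm/yr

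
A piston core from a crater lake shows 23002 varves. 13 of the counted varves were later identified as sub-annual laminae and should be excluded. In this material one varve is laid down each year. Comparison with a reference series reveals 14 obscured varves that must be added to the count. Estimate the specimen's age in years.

True varve count = 23002 − 13 + 14 = 23003.
At one varve per year, that is 23003 years.

23003 years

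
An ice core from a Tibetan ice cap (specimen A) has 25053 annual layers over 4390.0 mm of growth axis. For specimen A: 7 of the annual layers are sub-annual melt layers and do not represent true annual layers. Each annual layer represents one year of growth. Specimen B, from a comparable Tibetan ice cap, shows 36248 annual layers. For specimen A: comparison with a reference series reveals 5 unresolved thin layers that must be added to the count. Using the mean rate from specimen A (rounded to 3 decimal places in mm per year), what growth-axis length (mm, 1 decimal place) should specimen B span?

6343.4 mm

Specimen A: adjusted count: 25053 − 7 + 5 = 25051 annual layers.
A: Extension rate ≈ 4390.0 / 25051 = 0.175 mm per year.
For B, 0.175 mm/year × 36248 years = 6343.4 mm.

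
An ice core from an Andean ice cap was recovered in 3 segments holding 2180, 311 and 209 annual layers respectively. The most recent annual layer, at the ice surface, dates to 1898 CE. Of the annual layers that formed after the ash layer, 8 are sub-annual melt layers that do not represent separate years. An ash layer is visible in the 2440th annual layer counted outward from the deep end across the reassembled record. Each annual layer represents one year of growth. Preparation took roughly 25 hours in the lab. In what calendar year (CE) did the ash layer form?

Total annual layers = 2180 + 311 + 209 = 2700.
2700 − 2440 = 260 annual layers lie beyond the ash layer toward the ice surface.
Removing the 8 false annual layers leaves 260 − 8 = 252 true annual layers beyond the ash layer.
Counting back 252 years from 1898 CE places the ash layer in 1898 − 252 = 1646 CE.

1646 CE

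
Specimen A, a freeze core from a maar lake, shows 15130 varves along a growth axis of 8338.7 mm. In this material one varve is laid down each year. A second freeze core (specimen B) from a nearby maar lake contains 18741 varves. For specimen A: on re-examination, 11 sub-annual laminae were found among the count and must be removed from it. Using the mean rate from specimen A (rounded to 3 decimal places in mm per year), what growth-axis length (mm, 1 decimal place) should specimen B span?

Specimen A: correcting the raw count gives 15130 − 11 = 15119 true varves.
A: 8338.7 mm over 15119 years gives 8338.7 / 15119 ≈ 0.552 mm/yr.
Length of B = 0.552 × 18741 = 10345.0 mm.

10345.0 mm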